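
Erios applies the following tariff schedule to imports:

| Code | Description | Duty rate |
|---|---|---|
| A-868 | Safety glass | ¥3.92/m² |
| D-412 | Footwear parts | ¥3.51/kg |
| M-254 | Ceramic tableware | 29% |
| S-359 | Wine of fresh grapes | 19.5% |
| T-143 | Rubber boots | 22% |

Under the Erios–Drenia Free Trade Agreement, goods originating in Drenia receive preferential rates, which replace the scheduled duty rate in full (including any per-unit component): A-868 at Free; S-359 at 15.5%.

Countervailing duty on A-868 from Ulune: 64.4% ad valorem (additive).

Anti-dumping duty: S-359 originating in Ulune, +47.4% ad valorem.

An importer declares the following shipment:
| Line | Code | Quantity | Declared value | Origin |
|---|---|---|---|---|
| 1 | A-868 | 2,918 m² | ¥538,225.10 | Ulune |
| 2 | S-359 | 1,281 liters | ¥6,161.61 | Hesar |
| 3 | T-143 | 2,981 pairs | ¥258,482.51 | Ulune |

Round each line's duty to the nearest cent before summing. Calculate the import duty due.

¥416,123.18

Line 1 (A-868, Ulune, 2,918 m², ¥538,225.10):
Base rate for A-868 is ¥3.92/m².
A-868 has an FTA preferential rate, but origin Ulune is not Drenia; base rate stands.
Additional duty on A-868 from Ulune: +64.4% ad valorem. Applied ad valorem rate = 64.4%.
Duty = ¥538,225.10 × 64.4% + 2,918 × ¥3.92 = ¥358,055.52.
Line 2 (S-359, Hesar, 1,281 liters, ¥6,161.61):
Base rate for S-359 is 19.5%.
S-359 has an FTA preferential rate, but origin Hesar is not Drenia; base rate stands.
The additional-duty order on S-359 targets Ulune, not Hesar; it does not apply.
Duty = ¥6,161.61 × 19.5% = ¥1,201.51.
Line 3 (T-143, Ulune, 2,981 pairs, ¥258,482.51):
Base rate for T-143 is 22%.
Duty = ¥258,482.51 × 22% = ¥56,866.15.
Total = ¥358,055.52 + ¥1,201.51 + ¥56,866.15 = ¥416,123.18.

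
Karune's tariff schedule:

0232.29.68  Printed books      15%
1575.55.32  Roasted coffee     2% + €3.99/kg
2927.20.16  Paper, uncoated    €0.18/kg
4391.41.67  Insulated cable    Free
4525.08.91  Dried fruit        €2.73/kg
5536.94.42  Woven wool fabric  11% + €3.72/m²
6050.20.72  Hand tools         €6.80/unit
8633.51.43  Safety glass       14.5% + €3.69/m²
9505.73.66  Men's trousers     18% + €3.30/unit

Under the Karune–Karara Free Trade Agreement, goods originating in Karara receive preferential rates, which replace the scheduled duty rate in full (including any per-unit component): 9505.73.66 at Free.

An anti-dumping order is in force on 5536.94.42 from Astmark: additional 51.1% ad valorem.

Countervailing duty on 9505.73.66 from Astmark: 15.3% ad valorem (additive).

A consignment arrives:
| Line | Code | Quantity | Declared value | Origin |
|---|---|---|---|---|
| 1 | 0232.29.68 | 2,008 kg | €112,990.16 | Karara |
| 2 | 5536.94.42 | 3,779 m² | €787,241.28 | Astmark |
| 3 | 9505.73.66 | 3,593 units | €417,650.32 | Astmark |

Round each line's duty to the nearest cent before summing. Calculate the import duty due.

€670,817.69

Line 1 (0232.29.68, Karara, 2,008 kg, €112,990.16):
Base rate for 0232.29.68 is 15%.
Origin Karara is the FTA partner but 0232.29.68 is not on the preference list; base rate stands.
Duty = €112,990.16 × 15% = €16,948.52.
Line 2 (5536.94.42, Astmark, 3,779 m², €787,241.28):
Base rate for 5536.94.42 is 11% + €3.72/m².
Additional duty on 5536.94.42 from Astmark: +51.1%. Applied ad valorem rate: 11% + 51.1% = 62.1%.
Duty = €787,241.28 × 62.1% + 3,779 × €3.72 = €502,934.71.
Line 3 (9505.73.66, Astmark, 3,593 units, €417,650.32):
Base rate for 9505.73.66 is 18% + €3.30/unit.
9505.73.66 has an FTA preferential rate, but origin Astmark is not Karara; base rate stands.
Additional duty on 9505.73.66 from Astmark: +15.3%. Applied ad valorem rate: 18% + 15.3% = 33.3%.
Duty = €417,650.32 × 33.3% + 3,593 × €3.30 = €150,934.46.
Total = €16,948.52 + €502,934.71 + €150,934.46 = €670,817.69.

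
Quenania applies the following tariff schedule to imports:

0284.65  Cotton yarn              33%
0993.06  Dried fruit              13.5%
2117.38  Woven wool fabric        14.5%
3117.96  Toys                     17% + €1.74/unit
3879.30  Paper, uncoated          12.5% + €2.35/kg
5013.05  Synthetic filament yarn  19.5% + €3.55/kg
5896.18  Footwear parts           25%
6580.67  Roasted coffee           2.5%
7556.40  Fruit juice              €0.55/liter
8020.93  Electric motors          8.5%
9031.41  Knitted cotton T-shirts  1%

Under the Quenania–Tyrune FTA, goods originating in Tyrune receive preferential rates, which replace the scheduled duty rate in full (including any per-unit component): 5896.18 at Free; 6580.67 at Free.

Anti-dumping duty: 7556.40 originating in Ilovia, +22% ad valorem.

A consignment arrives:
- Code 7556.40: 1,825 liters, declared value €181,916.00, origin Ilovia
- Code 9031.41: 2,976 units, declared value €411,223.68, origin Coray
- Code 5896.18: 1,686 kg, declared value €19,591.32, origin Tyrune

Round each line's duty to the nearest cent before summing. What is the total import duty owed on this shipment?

Line 1 (7556.40, Ilovia, 1,825 liters, €181,916.00):
Base rate for 7556.40 is €0.55/liter.
Additional duty on 7556.40 from Ilovia: +22% ad valorem. Applied ad valorem rate = 22%.
Duty = €181,916.00 × 22% + 1,825 × €0.55 = €41,025.27.
Line 2 (9031.41, Coray, 2,976 units, €411,223.68):
Base rate for 9031.41 is 1%.
Duty = €411,223.68 × 1% = €4,112.24.
Line 3 (5896.18, Tyrune, 1,686 kg, €19,591.32):
Base rate for 5896.18 is 25%.
Origin Tyrune qualifies under the Quenania–Tyrune agreement and 5896.18 is covered: preferential rate Free applies instead.
Duty = €19,591.32 × 0% = €0.00.
Total = €41,025.27 + €4,112.24 + €0.00 = €45,137.51.

€45,137.51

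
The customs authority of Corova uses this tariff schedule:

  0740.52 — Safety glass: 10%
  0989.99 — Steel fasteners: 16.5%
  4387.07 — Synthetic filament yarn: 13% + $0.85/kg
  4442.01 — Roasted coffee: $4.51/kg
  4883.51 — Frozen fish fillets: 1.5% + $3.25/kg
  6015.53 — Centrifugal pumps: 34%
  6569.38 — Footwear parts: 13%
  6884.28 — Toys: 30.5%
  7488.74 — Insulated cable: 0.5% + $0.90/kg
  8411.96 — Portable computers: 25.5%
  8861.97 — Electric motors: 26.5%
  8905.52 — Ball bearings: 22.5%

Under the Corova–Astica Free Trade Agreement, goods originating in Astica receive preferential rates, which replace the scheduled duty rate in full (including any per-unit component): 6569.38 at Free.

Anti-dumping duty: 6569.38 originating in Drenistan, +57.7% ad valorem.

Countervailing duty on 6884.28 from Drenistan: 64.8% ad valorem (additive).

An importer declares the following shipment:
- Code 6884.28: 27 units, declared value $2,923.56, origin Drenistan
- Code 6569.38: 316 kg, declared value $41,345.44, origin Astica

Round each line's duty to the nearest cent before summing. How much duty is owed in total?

Line 1 (6884.28, Drenistan, 27 units, $2,923.56):
Base rate for 6884.28 is 30.5%.
Additional duty on 6884.28 from Drenistan: +64.8%. Applied ad valorem rate: 30.5% + 64.8% = 95.3%.
Duty = $2,923.56 × 95.3% = $2,786.15.
Line 2 (6569.38, Astica, 316 kg, $41,345.44):
Base rate for 6569.38 is 13%.
Origin Astica qualifies under the Corova–Astica agreement and 6569.38 is covered: preferential rate Free applies instead.
The additional-duty order on 6569.38 targets Drenistan, not Astica; it does not apply.
Duty = $41,345.44 × 0% = $0.00.
Total = $2,786.15 + $0.00 = $2,786.15.

$2,786.15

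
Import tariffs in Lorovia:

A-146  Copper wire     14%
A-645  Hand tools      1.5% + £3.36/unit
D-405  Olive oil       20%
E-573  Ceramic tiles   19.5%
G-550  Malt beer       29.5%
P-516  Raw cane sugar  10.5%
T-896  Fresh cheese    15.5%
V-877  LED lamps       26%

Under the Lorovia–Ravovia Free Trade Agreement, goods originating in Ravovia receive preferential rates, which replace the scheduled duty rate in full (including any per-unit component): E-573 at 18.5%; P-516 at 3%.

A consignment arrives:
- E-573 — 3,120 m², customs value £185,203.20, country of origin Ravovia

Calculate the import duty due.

£34,262.59

Line 1 (E-573, Ravovia, 3,120 m², £185,203.20):
Base rate for E-573 is 19.5%.
Origin Ravovia qualifies under the Lorovia–Ravovia agreement and E-573 is covered: preferential rate 18.5% applies instead.
Duty = £185,203.20 × 18.5% = £34,262.59.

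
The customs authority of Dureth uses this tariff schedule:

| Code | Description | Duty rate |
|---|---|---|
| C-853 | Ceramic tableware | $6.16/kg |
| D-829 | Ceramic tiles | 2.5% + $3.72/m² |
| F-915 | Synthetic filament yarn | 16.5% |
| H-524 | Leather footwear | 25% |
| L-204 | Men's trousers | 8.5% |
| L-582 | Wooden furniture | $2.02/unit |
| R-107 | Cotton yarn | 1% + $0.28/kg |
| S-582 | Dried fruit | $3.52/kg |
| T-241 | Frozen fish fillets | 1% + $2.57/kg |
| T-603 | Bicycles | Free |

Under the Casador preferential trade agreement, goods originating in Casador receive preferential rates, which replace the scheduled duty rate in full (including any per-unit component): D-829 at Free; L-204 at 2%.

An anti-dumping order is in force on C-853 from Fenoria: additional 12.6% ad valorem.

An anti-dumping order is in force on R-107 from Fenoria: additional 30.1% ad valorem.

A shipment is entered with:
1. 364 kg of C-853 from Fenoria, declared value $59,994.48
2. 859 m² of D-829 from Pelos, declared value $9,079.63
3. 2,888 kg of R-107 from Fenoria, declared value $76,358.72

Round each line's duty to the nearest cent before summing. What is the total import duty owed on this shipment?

$37,780.21

Line 1 (C-853, Fenoria, 364 kg, $59,994.48):
Base rate for C-853 is $6.16/kg.
Additional duty on C-853 from Fenoria: +12.6% ad valorem. Applied ad valorem rate = 12.6%.
Duty = $59,994.48 × 12.6% + 364 × $6.16 = $9,801.54.
Line 2 (D-829, Pelos, 859 m², $9,079.63):
Base rate for D-829 is 2.5% + $3.72/m².
D-829 has an FTA preferential rate, but origin Pelos is not Casador; base rate stands.
Duty = $9,079.63 × 2.5% + 859 × $3.72 = $3,422.47.
Line 3 (R-107, Fenoria, 2,888 kg, $76,358.72):
Base rate for R-107 is 1% + $0.28/kg.
Additional duty on R-107 from Fenoria: +30.1%. Applied ad valorem rate: 1% + 30.1% = 31.1%.
Duty = $76,358.72 × 31.1% + 2,888 × $0.28 = $24,556.20.
Total = $9,801.54 + $3,422.47 + $24,556.20 = $37,780.21.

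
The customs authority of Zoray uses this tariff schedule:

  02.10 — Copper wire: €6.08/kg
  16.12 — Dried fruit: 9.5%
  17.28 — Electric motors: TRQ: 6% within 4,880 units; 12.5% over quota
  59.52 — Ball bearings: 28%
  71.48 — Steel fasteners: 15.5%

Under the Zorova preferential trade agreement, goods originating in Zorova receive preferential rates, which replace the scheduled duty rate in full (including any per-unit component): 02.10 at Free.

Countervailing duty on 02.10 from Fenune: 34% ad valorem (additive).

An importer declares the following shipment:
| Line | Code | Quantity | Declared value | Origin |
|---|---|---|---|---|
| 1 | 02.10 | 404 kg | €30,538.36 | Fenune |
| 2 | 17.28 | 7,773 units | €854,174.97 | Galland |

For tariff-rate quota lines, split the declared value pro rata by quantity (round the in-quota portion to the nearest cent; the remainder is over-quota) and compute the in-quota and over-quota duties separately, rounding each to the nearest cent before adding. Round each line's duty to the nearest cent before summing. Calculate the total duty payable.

€84,754.12

Line 1 (02.10, Fenune, 404 kg, €30,538.36):
Base rate for 02.10 is €6.08/kg.
02.10 has an FTA preferential rate, but origin Fenune is not Zorova; base rate stands.
Additional duty on 02.10 from Fenune: +34% ad valorem. Applied ad valorem rate = 34%.
Duty = €30,538.36 × 34% + 404 × €6.08 = €12,839.36.
Line 2 (17.28, Galland, 7,773 units, €854,174.97):
Code 17.28 is under a tariff-rate quota (threshold 4,880 units). In-quota: 4,880 units at 6%; over-quota: 2,893 units at 12.5%.
Pro-rata value split: in-quota = €854,174.97 × 4,880/7,773 = €536,263.20; over-quota = €854,174.97 − €536,263.20 = €317,911.77.
In-quota duty = €536,263.20 × 6% = €32,175.79. Over-quota duty = €317,911.77 × 12.5% = €39,738.97.
Line duty = €32,175.79 + €39,738.97 = €71,914.76.
Total = €12,839.36 + €71,914.76 = €84,754.12.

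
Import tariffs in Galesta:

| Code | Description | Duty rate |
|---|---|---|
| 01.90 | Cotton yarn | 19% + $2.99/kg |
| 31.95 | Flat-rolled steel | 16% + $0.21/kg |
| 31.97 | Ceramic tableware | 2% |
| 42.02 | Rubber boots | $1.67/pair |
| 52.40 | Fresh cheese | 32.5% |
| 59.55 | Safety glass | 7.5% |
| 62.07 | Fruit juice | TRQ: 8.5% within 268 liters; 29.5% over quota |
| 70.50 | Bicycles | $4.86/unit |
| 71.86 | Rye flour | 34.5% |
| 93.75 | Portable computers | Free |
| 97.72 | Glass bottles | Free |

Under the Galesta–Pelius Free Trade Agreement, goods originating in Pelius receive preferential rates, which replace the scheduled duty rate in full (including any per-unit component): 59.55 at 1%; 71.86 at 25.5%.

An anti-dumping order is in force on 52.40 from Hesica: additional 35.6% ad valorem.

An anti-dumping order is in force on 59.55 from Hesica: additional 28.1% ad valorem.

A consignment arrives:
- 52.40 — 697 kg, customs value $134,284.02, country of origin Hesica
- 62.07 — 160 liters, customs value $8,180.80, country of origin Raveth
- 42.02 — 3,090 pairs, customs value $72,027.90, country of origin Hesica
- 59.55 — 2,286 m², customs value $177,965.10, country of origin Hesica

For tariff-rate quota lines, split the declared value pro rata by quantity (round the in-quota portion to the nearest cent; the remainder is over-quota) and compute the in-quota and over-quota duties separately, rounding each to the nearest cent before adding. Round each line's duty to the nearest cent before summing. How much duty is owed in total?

$160,658.67

Line 1 (52.40, Hesica, 697 kg, $134,284.02):
Base rate for 52.40 is 32.5%.
Additional duty on 52.40 from Hesica: +35.6%. Applied ad valorem rate: 32.5% + 35.6% = 68.1%.
Duty = $134,284.02 × 68.1% = $91,447.42.
Line 2 (62.07, Raveth, 160 liters, $8,180.80):
Code 62.07 is under a tariff-rate quota (threshold 268 liters). Quantity 160 liters is within the quota, so the in-quota rate 8.5% applies to the full value.
Duty = $8,180.80 × 8.5% = $695.37.
Line 3 (42.02, Hesica, 3,090 pairs, $72,027.90):
Base rate for 42.02 is $1.67/pair.
Duty = 3,090 × $1.67 = $5,160.30.
Line 4 (59.55, Hesica, 2,286 m², $177,965.10):
Base rate for 59.55 is 7.5%.
59.55 has an FTA preferential rate, but origin Hesica is not Pelius; base rate stands.
Additional duty on 59.55 from Hesica: +28.1%. Applied ad valorem rate: 7.5% + 28.1% = 35.6%.
Duty = $177,965.10 × 35.6% = $63,355.58.
Total = $91,447.42 + $695.37 + $5,160.30 + $63,355.58 = $160,658.67.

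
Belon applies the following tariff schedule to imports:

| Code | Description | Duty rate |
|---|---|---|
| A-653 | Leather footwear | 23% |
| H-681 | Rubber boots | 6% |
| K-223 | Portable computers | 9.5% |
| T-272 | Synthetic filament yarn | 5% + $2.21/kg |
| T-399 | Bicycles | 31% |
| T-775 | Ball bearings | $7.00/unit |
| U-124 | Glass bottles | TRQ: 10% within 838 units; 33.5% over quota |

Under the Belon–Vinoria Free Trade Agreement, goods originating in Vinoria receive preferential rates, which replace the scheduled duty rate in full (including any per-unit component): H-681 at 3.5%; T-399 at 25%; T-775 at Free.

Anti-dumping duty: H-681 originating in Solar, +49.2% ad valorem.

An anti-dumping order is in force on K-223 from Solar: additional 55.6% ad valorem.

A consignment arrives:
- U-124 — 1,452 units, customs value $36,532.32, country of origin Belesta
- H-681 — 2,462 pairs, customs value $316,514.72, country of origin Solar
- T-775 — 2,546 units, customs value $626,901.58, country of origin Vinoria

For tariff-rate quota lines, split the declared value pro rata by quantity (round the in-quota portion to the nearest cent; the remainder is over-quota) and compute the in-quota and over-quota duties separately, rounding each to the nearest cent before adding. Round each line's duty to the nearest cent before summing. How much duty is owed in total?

Line 1 (U-124, Belesta, 1,452 units, $36,532.32):
Code U-124 is under a tariff-rate quota (threshold 838 units). In-quota: 838 units at 10%; over-quota: 614 units at 33.5%.
Pro-rata value split: in-quota = $36,532.32 × 838/1,452 = $21,084.08; over-quota = $36,532.32 − $21,084.08 = $15,448.24.
In-quota duty = $21,084.08 × 10% = $2,108.41. Over-quota duty = $15,448.24 × 33.5% = $5,175.16.
Line duty = $2,108.41 + $5,175.16 = $7,283.57.
Line 2 (H-681, Solar, 2,462 pairs, $316,514.72):
Base rate for H-681 is 6%.
H-681 has an FTA preferential rate, but origin Solar is not Vinoria; base rate stands.
Additional duty on H-681 from Solar: +49.2%. Applied ad valorem rate: 6% + 49.2% = 55.2%.
Duty = $316,514.72 × 55.2% = $174,716.13.
Line 3 (T-775, Vinoria, 2,546 units, $626,901.58):
Base rate for T-775 is $7.00/unit.
Origin Vinoria qualifies under the Belon–Vinoria agreement and T-775 is covered: preferential rate Free applies instead.
Duty = $626,901.58 × 0% = $0.00.
Total = $7,283.57 + $174,716.13 + $0.00 = $181,999.70.

$181,999.70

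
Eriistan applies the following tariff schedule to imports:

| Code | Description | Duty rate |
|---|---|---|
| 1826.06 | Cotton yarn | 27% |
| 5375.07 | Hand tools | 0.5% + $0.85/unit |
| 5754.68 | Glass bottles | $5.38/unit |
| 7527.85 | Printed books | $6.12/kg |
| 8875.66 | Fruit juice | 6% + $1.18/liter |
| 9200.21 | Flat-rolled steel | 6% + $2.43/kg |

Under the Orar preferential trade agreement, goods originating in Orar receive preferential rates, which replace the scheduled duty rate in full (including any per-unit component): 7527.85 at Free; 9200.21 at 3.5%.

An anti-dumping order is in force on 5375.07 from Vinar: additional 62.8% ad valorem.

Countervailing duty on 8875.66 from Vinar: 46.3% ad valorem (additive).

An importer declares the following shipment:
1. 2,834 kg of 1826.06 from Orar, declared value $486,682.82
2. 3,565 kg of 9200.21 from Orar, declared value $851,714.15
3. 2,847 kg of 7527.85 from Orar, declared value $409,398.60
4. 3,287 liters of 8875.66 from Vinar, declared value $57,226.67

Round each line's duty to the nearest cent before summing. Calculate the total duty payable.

Line 1 (1826.06, Orar, 2,834 kg, $486,682.82):
Base rate for 1826.06 is 27%.
Origin Orar is the FTA partner but 1826.06 is not on the preference list; base rate stands.
Duty = $486,682.82 × 27% = $131,404.36.
Line 2 (9200.21, Orar, 3,565 kg, $851,714.15):
Base rate for 9200.21 is 6% + $2.43/kg.
Origin Orar qualifies under the Eriistan–Orar agreement and 9200.21 is covered: preferential rate 3.5% applies instead.
Duty = $851,714.15 × 3.5% = $29,810.00.
Line 3 (7527.85, Orar, 2,847 kg, $409,398.60):
Base rate for 7527.85 is $6.12/kg.
Origin Orar qualifies under the Eriistan–Orar agreement and 7527.85 is covered: preferential rate Free applies instead.
Duty = $409,398.60 × 0% = $0.00.
Line 4 (8875.66, Vinar, 3,287 liters, $57,226.67):
Base rate for 8875.66 is 6% + $1.18/liter.
Additional duty on 8875.66 from Vinar: +46.3%. Applied ad valorem rate: 6% + 46.3% = 52.3%.
Duty = $57,226.67 × 52.3% + 3,287 × $1.18 = $33,808.21.
Total = $131,404.36 + $29,810.00 + $0.00 + $33,808.21 = $195,022.57.

$195,022.57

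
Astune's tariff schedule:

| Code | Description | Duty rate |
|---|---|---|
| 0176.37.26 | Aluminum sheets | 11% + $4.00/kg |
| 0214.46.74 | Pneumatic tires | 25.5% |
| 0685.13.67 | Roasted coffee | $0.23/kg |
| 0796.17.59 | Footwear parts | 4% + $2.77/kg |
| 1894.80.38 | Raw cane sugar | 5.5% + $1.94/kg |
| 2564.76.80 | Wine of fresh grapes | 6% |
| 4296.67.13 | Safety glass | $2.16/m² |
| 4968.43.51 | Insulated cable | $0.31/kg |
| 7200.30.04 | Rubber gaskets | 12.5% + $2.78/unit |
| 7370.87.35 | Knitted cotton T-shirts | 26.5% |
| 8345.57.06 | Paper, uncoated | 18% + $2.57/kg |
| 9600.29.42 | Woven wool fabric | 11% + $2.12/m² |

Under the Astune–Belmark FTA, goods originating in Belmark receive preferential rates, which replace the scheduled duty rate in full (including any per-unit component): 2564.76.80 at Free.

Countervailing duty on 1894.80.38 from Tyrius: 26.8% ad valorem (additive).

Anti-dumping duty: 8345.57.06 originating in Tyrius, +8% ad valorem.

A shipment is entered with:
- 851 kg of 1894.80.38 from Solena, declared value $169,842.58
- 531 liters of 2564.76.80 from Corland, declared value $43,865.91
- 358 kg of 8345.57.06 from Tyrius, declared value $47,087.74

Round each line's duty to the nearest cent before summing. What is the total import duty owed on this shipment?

Line 1 (1894.80.38, Solena, 851 kg, $169,842.58):
Base rate for 1894.80.38 is 5.5% + $1.94/kg.
The additional-duty order on 1894.80.38 targets Tyrius, not Solena; it does not apply.
Duty = $169,842.58 × 5.5% + 851 × $1.94 = $10,992.28.
Line 2 (2564.76.80, Corland, 531 liters, $43,865.91):
Base rate for 2564.76.80 is 6%.
2564.76.80 has an FTA preferential rate, but origin Corland is not Belmark; base rate stands.
Duty = $43,865.91 × 6% = $2,631.95.
Line 3 (8345.57.06, Tyrius, 358 kg, $47,087.74):
Base rate for 8345.57.06 is 18% + $2.57/kg.
Additional duty on 8345.57.06 from Tyrius: +8%. Applied ad valorem rate: 18% + 8% = 26%.
Duty = $47,087.74 × 26% + 358 × $2.57 = $13,162.87.
Total = $10,992.28 + $2,631.95 + $13,162.87 = $26,787.10.

$26,787.10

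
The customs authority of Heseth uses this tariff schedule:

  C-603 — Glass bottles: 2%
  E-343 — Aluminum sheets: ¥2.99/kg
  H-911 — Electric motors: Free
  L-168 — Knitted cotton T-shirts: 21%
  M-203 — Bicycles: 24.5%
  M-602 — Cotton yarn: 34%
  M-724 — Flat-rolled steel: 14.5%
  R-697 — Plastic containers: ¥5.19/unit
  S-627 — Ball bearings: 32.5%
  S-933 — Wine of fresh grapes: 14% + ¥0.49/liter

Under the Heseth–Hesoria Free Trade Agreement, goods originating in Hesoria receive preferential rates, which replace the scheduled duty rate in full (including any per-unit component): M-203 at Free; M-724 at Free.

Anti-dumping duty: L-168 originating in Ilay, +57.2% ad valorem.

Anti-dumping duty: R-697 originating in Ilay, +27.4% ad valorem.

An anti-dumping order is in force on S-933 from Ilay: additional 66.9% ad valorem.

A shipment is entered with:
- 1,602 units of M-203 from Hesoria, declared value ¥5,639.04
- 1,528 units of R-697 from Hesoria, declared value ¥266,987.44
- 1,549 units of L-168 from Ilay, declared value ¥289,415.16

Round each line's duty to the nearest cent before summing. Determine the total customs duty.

¥234,252.98

Line 1 (M-203, Hesoria, 1,602 units, ¥5,639.04):
Base rate for M-203 is 24.5%.
Origin Hesoria qualifies under the Heseth–Hesoria agreement and M-203 is covered: preferential rate Free applies instead.
Duty = ¥5,639.04 × 0% = ¥0.00.
Line 2 (R-697, Hesoria, 1,528 units, ¥266,987.44):
Base rate for R-697 is ¥5.19/unit.
Origin Hesoria is the FTA partner but R-697 is not on the preference list; base rate stands.
The additional-duty order on R-697 targets Ilay, not Hesoria; it does not apply.
Duty = 1,528 × ¥5.19 = ¥7,930.32.
Line 3 (L-168, Ilay, 1,549 units, ¥289,415.16):
Base rate for L-168 is 21%.
Additional duty on L-168 from Ilay: +57.2%. Applied ad valorem rate: 21% + 57.2% = 78.2%.
Duty = ¥289,415.16 × 78.2% = ¥226,322.66.
Total = ¥0.00 + ¥7,930.32 + ¥226,322.66 = ¥234,252.98.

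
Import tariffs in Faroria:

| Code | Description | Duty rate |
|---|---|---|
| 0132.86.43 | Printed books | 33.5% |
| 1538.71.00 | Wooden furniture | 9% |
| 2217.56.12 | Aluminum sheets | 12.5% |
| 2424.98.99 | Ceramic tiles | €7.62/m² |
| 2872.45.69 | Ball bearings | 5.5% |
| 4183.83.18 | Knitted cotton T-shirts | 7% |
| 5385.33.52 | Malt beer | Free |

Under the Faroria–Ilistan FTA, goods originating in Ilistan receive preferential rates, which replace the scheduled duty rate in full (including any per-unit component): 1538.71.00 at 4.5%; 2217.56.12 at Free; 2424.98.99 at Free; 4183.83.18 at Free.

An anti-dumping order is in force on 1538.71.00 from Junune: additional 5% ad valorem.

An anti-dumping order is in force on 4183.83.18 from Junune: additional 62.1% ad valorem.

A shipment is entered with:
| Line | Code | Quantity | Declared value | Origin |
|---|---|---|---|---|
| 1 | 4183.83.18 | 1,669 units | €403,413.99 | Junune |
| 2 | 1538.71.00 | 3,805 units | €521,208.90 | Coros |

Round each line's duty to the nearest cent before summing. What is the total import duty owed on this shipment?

€325,667.87

Line 1 (4183.83.18, Junune, 1,669 units, €403,413.99):
Base rate for 4183.83.18 is 7%.
4183.83.18 has an FTA preferential rate, but origin Junune is not Ilistan; base rate stands.
Additional duty on 4183.83.18 from Junune: +62.1%. Applied ad valorem rate: 7% + 62.1% = 69.1%.
Duty = €403,413.99 × 69.1% = €278,759.07.
Line 2 (1538.71.00, Coros, 3,805 units, €521,208.90):
Base rate for 1538.71.00 is 9%.
1538.71.00 has an FTA preferential rate, but origin Coros is not Ilistan; base rate stands.
The additional-duty order on 1538.71.00 targets Junune, not Coros; it does not apply.
Duty = €521,208.90 × 9% = €46,908.80.
Total = €278,759.07 + €46,908.80 = €325,667.87.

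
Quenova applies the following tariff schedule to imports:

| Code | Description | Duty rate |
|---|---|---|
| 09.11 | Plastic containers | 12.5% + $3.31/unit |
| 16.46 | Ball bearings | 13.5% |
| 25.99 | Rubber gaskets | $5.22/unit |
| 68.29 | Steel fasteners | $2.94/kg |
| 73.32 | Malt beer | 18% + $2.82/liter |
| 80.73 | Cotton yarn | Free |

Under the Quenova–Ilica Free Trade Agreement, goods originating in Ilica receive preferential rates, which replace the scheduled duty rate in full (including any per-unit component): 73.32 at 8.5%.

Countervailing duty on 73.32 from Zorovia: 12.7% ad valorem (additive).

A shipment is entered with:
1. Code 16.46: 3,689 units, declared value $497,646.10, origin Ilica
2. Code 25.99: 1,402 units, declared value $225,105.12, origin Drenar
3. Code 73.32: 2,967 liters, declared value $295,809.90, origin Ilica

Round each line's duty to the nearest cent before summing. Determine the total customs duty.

$99,644.50

Line 1 (16.46, Ilica, 3,689 units, $497,646.10):
Base rate for 16.46 is 13.5%.
Origin Ilica is the FTA partner but 16.46 is not on the preference list; base rate stands.
Duty = $497,646.10 × 13.5% = $67,182.22.
Line 2 (25.99, Drenar, 1,402 units, $225,105.12):
Base rate for 25.99 is $5.22/unit.
Duty = 1,402 × $5.22 = $7,318.44.
Line 3 (73.32, Ilica, 2,967 liters, $295,809.90):
Base rate for 73.32 is 18% + $2.82/liter.
Origin Ilica qualifies under the Quenova–Ilica agreement and 73.32 is covered: preferential rate 8.5% applies instead.
The additional-duty order on 73.32 targets Zorovia, not Ilica; it does not apply.
Duty = $295,809.90 × 8.5% = $25,143.84.
Total = $67,182.22 + $7,318.44 + $25,143.84 = $99,644.50.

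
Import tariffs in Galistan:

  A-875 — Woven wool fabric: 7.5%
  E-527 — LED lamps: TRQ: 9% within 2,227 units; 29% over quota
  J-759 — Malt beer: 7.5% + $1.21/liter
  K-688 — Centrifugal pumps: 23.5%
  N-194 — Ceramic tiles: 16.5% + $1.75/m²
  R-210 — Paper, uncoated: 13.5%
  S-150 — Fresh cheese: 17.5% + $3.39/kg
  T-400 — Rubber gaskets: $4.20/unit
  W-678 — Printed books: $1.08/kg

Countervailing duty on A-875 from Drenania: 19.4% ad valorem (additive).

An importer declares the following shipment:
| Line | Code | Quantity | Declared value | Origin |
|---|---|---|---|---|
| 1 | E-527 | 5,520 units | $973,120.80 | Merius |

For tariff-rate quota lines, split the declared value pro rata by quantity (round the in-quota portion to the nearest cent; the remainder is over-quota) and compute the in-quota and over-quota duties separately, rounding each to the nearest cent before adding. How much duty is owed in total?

$203,685.46

Line 1 (E-527, Merius, 5,520 units, $973,120.80):
Code E-527 is under a tariff-rate quota (threshold 2,227 units). In-quota: 2,227 units at 9%; over-quota: 3,293 units at 29%.
Pro-rata value split: in-quota = $973,120.80 × 2,227/5,520 = $392,597.83; over-quota = $973,120.80 − $392,597.83 = $580,522.97.
In-quota duty = $392,597.83 × 9% = $35,333.80. Over-quota duty = $580,522.97 × 29% = $168,351.66.
Line duty = $35,333.80 + $168,351.66 = $203,685.46.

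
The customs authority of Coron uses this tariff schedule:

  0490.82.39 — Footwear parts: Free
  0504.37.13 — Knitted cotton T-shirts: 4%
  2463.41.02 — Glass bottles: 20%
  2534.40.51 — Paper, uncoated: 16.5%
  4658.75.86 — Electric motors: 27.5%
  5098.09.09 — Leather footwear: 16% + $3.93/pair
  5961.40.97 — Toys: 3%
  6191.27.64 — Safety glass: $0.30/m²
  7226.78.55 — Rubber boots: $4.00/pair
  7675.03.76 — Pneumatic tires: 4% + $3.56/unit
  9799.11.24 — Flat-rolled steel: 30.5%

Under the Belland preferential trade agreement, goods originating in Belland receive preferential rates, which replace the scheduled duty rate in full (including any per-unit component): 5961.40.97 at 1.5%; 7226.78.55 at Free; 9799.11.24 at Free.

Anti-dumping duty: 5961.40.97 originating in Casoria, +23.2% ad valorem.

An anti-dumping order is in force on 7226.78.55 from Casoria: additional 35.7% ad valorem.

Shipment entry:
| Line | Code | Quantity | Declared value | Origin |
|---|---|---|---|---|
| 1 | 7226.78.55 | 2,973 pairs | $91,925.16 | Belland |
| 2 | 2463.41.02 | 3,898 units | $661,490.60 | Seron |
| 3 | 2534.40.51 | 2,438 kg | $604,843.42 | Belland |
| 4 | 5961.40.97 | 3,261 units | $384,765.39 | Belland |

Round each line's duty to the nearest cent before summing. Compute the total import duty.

Line 1 (7226.78.55, Belland, 2,973 pairs, $91,925.16):
Base rate for 7226.78.55 is $4.00/pair.
Origin Belland qualifies under the Coron–Belland agreement and 7226.78.55 is covered: preferential rate Free applies instead.
The additional-duty order on 7226.78.55 targets Casoria, not Belland; it does not apply.
Duty = $91,925.16 × 0% = $0.00.
Line 2 (2463.41.02, Seron, 3,898 units, $661,490.60):
Base rate for 2463.41.02 is 20%.
Duty = $661,490.60 × 20% = $132,298.12.
Line 3 (2534.40.51, Belland, 2,438 kg, $604,843.42):
Base rate for 2534.40.51 is 16.5%.
Origin Belland is the FTA partner but 2534.40.51 is not on the preference list; base rate stands.
Duty = $604,843.42 × 16.5% = $99,799.16.
Line 4 (5961.40.97, Belland, 3,261 units, $384,765.39):
Base rate for 5961.40.97 is 3%.
Origin Belland qualifies under the Coron–Belland agreement and 5961.40.97 is covered: preferential rate 1.5% applies instead.
The additional-duty order on 5961.40.97 targets Casoria, not Belland; it does not apply.
Duty = $384,765.39 × 1.5% = $5,771.48.
Total = $0.00 + $132,298.12 + $99,799.16 + $5,771.48 = $237,868.76.

$237,868.76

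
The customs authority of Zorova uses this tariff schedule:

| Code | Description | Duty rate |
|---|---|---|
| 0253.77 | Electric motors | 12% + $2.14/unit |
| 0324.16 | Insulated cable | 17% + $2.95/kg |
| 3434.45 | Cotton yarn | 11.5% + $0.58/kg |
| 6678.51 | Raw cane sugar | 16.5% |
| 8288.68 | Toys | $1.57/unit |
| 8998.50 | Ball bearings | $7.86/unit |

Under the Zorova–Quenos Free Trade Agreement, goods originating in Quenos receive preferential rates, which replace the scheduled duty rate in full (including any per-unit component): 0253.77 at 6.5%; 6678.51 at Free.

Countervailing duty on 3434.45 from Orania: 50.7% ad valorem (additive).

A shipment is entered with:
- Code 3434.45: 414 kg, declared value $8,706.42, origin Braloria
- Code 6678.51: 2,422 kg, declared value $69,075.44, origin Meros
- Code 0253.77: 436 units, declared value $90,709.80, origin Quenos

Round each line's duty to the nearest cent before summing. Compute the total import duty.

$18,534.95

Line 1 (3434.45, Braloria, 414 kg, $8,706.42):
Base rate for 3434.45 is 11.5% + $0.58/kg.
The additional-duty order on 3434.45 targets Orania, not Braloria; it does not apply.
Duty = $8,706.42 × 11.5% + 414 × $0.58 = $1,241.36.
Line 2 (6678.51, Meros, 2,422 kg, $69,075.44):
Base rate for 6678.51 is 16.5%.
6678.51 has an FTA preferential rate, but origin Meros is not Quenos; base rate stands.
Duty = $69,075.44 × 16.5% = $11,397.45.
Line 3 (0253.77, Quenos, 436 units, $90,709.80):
Base rate for 0253.77 is 12% + $2.14/unit.
Origin Quenos qualifies under the Zorova–Quenos agreement and 0253.77 is covered: preferential rate 6.5% applies instead.
Duty = $90,709.80 × 6.5% = $5,896.14.
Total = $1,241.36 + $11,397.45 + $5,896.14 = $18,534.95.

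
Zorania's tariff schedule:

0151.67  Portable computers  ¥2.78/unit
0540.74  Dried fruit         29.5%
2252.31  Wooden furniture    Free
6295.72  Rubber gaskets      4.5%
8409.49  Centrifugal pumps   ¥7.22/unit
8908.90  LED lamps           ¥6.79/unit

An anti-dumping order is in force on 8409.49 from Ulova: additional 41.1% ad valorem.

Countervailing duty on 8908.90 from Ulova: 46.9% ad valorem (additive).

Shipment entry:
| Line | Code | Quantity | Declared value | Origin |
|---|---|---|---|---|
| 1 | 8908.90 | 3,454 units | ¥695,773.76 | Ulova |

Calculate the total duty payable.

Line 1 (8908.90, Ulova, 3,454 units, ¥695,773.76):
Base rate for 8908.90 is ¥6.79/unit.
Additional duty on 8908.90 from Ulova: +46.9% ad valorem. Applied ad valorem rate = 46.9%.
Duty = ¥695,773.76 × 46.9% + 3,454 × ¥6.79 = ¥349,770.55.

¥349,770.55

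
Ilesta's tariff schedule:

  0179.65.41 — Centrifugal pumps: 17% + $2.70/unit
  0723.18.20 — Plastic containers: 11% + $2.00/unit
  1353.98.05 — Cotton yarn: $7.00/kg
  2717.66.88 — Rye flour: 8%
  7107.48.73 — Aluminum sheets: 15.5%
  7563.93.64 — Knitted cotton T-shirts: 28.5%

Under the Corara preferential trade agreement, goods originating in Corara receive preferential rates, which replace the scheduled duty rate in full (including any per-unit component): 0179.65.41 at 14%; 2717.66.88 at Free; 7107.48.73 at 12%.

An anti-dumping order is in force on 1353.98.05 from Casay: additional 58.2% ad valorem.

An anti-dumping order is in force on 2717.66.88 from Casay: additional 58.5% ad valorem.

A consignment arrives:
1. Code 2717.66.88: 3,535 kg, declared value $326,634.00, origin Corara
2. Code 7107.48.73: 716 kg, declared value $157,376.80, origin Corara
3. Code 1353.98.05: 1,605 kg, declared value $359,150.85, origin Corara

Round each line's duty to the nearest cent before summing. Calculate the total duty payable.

Line 1 (2717.66.88, Corara, 3,535 kg, $326,634.00):
Base rate for 2717.66.88 is 8%.
Origin Corara qualifies under the Ilesta–Corara agreement and 2717.66.88 is covered: preferential rate Free applies instead.
The additional-duty order on 2717.66.88 targets Casay, not Corara; it does not apply.
Duty = $326,634.00 × 0% = $0.00.
Line 2 (7107.48.73, Corara, 716 kg, $157,376.80):
Base rate for 7107.48.73 is 15.5%.
Origin Corara qualifies under the Ilesta–Corara agreement and 7107.48.73 is covered: preferential rate 12% applies instead.
Duty = $157,376.80 × 12% = $18,885.22.
Line 3 (1353.98.05, Corara, 1,605 kg, $359,150.85):
Base rate for 1353.98.05 is $7.00/kg.
Origin Corara is the FTA partner but 1353.98.05 is not on the preference list; base rate stands.
The additional-duty order on 1353.98.05 targets Casay, not Corara; it does not apply.
Duty = 1,605 × $7.00 = $11,235.00.
Total = $0.00 + $18,885.22 + $11,235.00 = $30,120.22.

$30,120.22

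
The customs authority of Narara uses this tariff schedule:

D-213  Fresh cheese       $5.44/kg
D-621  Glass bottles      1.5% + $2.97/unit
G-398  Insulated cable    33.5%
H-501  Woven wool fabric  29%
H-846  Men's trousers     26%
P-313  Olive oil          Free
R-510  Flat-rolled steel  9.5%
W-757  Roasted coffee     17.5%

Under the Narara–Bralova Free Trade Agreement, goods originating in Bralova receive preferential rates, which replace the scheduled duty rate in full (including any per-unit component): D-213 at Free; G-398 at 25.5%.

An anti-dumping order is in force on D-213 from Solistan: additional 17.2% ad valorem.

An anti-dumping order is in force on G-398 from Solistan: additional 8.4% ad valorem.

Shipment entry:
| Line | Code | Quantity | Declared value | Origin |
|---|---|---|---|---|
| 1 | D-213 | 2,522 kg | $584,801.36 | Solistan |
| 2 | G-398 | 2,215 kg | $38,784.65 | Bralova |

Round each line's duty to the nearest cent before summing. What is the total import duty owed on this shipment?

Line 1 (D-213, Solistan, 2,522 kg, $584,801.36):
Base rate for D-213 is $5.44/kg.
D-213 has an FTA preferential rate, but origin Solistan is not Bralova; base rate stands.
Additional duty on D-213 from Solistan: +17.2% ad valorem. Applied ad valorem rate = 17.2%.
Duty = $584,801.36 × 17.2% + 2,522 × $5.44 = $114,305.51.
Line 2 (G-398, Bralova, 2,215 kg, $38,784.65):
Base rate for G-398 is 33.5%.
Origin Bralova qualifies under the Narara–Bralova agreement and G-398 is covered: preferential rate 25.5% applies instead.
The additional-duty order on G-398 targets Solistan, not Bralova; it does not apply.
Duty = $38,784.65 × 25.5% = $9,890.09.
Total = $114,305.51 + $9,890.09 = $124,195.60.

$124,195.60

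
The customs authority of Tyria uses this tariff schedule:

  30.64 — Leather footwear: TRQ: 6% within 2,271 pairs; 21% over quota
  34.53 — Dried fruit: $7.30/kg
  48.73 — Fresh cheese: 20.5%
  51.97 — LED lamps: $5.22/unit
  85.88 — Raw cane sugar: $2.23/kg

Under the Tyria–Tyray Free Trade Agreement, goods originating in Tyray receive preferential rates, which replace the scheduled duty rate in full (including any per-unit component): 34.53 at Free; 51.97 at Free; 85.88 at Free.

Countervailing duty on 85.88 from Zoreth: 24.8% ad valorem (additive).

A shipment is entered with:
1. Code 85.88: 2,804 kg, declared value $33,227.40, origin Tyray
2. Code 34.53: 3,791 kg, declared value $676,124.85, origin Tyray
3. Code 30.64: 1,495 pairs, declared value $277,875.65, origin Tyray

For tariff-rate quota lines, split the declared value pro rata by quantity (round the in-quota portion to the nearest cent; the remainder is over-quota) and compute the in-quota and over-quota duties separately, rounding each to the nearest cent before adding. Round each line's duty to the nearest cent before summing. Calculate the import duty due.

Line 1 (85.88, Tyray, 2,804 kg, $33,227.40):
Base rate for 85.88 is $2.23/kg.
Origin Tyray qualifies under the Tyria–Tyray agreement and 85.88 is covered: preferential rate Free applies instead.
The additional-duty order on 85.88 targets Zoreth, not Tyray; it does not apply.
Duty = $33,227.40 × 0% = $0.00.
Line 2 (34.53, Tyray, 3,791 kg, $676,124.85):
Base rate for 34.53 is $7.30/kg.
Origin Tyray qualifies under the Tyria–Tyray agreement and 34.53 is covered: preferential rate Free applies instead.
Duty = $676,124.85 × 0% = $0.00.
Line 3 (30.64, Tyray, 1,495 pairs, $277,875.65):
Code 30.64 is under a tariff-rate quota (threshold 2,271 pairs). Quantity 1,495 pairs is within the quota, so the in-quota rate 6% applies to the full value.
Duty = $277,875.65 × 6% = $16,672.54.
Total = $0.00 + $0.00 + $16,672.54 = $16,672.54.

$16,672.54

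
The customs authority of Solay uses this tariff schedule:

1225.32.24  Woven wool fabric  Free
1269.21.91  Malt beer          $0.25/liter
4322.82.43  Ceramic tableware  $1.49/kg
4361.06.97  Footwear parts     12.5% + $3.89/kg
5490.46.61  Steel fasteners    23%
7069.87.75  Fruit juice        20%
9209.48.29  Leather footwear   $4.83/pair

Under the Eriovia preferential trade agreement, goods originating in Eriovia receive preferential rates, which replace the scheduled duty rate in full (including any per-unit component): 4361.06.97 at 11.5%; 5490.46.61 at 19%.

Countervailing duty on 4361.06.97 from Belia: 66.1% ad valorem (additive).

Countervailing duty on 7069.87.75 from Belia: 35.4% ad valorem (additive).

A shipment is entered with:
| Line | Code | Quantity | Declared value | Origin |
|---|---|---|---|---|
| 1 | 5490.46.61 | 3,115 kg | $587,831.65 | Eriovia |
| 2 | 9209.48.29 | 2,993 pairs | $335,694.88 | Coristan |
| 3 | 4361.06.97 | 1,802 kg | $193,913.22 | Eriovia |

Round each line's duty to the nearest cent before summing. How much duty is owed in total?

Line 1 (5490.46.61, Eriovia, 3,115 kg, $587,831.65):
Base rate for 5490.46.61 is 23%.
Origin Eriovia qualifies under the Solay–Eriovia agreement and 5490.46.61 is covered: preferential rate 19% applies instead.
Duty = $587,831.65 × 19% = $111,688.01.
Line 2 (9209.48.29, Coristan, 2,993 pairs, $335,694.88):
Base rate for 9209.48.29 is $4.83/pair.
Duty = 2,993 × $4.83 = $14,456.19.
Line 3 (4361.06.97, Eriovia, 1,802 kg, $193,913.22):
Base rate for 4361.06.97 is 12.5% + $3.89/kg.
Origin Eriovia qualifies under the Solay–Eriovia agreement and 4361.06.97 is covered: preferential rate 11.5% applies instead.
The additional-duty order on 4361.06.97 targets Belia, not Eriovia; it does not apply.
Duty = $193,913.22 × 11.5% = $22,300.02.
Total = $111,688.01 + $14,456.19 + $22,300.02 = $148,444.22.

$148,444.22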